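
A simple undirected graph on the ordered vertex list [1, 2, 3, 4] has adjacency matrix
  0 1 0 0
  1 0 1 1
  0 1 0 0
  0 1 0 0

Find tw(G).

1

A width-1 tree decomposition is:
Bags: B1 = {2, 3}  B2 = {2, 4}  B3 = {1, 2}
Tree: B1–B2, B1–B3
Every bag has size at most 2, so the width is 2 − 1 = 1 and tw(G) ≤ 1. Any graph with an edge has treewidth ≥ 1, and G has the edge 2–3. The upper and lower bounds meet at 1, so that is the treewidth.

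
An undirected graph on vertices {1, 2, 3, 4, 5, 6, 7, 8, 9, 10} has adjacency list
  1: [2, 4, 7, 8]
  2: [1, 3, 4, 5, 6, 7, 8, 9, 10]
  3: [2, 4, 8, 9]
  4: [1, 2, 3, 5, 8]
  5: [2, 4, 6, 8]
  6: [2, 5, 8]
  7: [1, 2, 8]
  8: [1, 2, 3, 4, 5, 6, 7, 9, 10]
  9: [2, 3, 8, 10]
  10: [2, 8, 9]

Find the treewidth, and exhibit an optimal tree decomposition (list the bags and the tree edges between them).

Every bag has size at most 4, so the width is 4 − 1 = 3 and tw(G) ≤ 3. On the other hand G contains the 4-clique {1, 2, 4, 8}. A clique must lie in a single bag of any decomposition, so no decomposition can have width below 3. The upper and lower bounds meet at 3, so that is the treewidth.

Treewidth 3.
One such decomposition:
Bags: B1 = {2, 4, 5, 8}  B2 = {2, 3, 4, 8}  B3 = {2, 3, 8, 9}  B4 = {1, 2, 4, 8}  B5 = {2, 8, 9, 10}  B6 = {2, 5, 6, 8}  B7 = {1, 2, 7, 8}
Tree: B1–B2, B2–B3, B2–B4, B3–B5, B1–B6, B4–B7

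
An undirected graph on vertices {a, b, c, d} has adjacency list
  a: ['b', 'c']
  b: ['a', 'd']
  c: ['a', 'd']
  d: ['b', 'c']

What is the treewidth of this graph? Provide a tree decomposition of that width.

Treewidth 2.
One such decomposition:
Bags: B1 = {a, b, c}  B2 = {b, c, d}
Tree: B1–B2

Each bag holds 3 vertices, so the decomposition has width 2, which upper-bounds the treewidth. Since c–a–b–d–c is a cycle in G, G is not acyclic. Forests are exactly the graphs of treewidth ≤ 1, so tw(G) ≥ 2. Combining the bounds, tw(G) = 2.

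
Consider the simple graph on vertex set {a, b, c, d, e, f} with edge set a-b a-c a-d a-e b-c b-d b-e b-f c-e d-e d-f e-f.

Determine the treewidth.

3

A width-3 tree decomposition is:
Bags: B1 = {a, b, d, e}  B2 = {b, d, e, f}  B3 = {a, b, c, e}
Tree: B1–B2, B1–B3
Every bag has size at most 4, so the width is 4 − 1 = 3 and tw(G) ≤ 3. On the other hand G contains the 4-clique {b, d, e, f}. A clique must lie in a single bag of any decomposition, so no decomposition can have width below 3. The upper and lower bounds meet at 3, so that is the treewidth.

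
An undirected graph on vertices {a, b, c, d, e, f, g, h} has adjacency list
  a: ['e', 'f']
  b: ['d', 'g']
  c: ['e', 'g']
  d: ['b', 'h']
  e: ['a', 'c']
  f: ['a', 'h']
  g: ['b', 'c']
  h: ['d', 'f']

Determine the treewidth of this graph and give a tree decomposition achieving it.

Each bag holds 3 vertices, so the decomposition has width 2, which upper-bounds the treewidth. The edges d–h–f–a–e–c–g–b–d form a cycle, so G is not a tree and its treewidth is at least 2. Hence tw(G) = 2 exactly.

Treewidth 2.
Bags: B1 = {d, f, h}  B2 = {a, d, f}  B3 = {a, d, e}  B4 = {c, d, e}  B5 = {c, d, g}  B6 = {b, d, g}
Tree: B1–B2, B2–B3, B3–B4, B4–B5, B5–B6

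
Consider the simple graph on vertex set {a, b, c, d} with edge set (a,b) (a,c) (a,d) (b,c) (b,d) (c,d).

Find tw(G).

3

A width-3 tree decomposition is:
Bags: B1 = {a, b, c, d}
Tree: (single bag)
With just one bag of size 4, the width is 4 − 1 = 3, so tw(G) ≤ 3. Conversely, {a, b, c, d} is a clique of size 4, and the vertices of any clique must share a bag in every tree decomposition; so some bag has ≥ 4 vertices and tw(G) ≥ 3. Hence tw(G) = 3 exactly.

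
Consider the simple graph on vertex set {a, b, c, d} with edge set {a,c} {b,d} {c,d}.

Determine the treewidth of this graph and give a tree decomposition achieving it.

The largest bag has 2 vertices, giving width 1; this decomposition certifies tw(G) ≤ 1. G has an edge, so its treewidth is at least 1. Combining the bounds, tw(G) = 1.

Treewidth 1.
One such decomposition:
Bags: B1 = {b, d}  B2 = {c, d}  B3 = {a, c}
Tree: B1–B2, B2–B3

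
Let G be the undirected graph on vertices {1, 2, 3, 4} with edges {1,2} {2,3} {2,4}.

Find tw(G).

A width-1 tree decomposition is:
Bags: B1 = {2, 4}  B2 = {1, 2}  B3 = {2, 3}
Tree: B1–B2, B1–B3
The largest bag has 2 vertices, giving width 1; this decomposition certifies tw(G) ≤ 1. Since G has at least one edge (e.g. 2–4), it is not an edgeless graph, so tw(G) ≥ 1. The upper and lower bounds meet at 1, so that is the treewidth.

1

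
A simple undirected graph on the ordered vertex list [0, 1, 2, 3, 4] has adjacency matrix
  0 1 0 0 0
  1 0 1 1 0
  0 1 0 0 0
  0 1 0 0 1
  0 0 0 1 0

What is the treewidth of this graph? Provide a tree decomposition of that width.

Every bag has size at most 2, so the width is 2 − 1 = 1 and tw(G) ≤ 1. Any graph with an edge has treewidth ≥ 1, and G has the edge 2–1. The upper and lower bounds meet at 1, so that is the treewidth.

Treewidth 1.
One optimal decomposition is:
Bags: B1 = {1, 2}  B2 = {1, 3}  B3 = {0, 1}  B4 = {3, 4}
Tree: B1–B2, B1–B3, B2–B4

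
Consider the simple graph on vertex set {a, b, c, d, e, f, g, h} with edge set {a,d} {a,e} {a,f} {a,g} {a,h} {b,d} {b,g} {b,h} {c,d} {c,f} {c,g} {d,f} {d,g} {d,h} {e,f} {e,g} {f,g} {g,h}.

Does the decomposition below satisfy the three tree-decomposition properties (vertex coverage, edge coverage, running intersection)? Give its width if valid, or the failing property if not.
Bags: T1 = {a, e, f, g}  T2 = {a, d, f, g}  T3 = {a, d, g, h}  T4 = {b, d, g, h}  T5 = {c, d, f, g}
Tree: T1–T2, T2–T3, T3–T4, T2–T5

Checking the three conditions: (i) the bags cover all of {a, b, c, d, e, f, g, h}; (ii) for each edge, some bag contains both endpoints; (iii) the bags containing any fixed vertex form a subtree. All hold, so the decomposition is valid with width 4 − 1 = 3.

Yes; width 3.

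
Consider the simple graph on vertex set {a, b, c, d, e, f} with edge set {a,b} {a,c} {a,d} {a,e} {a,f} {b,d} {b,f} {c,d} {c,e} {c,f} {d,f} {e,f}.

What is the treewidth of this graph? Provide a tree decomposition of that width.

Treewidth 3.
One optimal decomposition is:
Bags: B1 = {a, c, d, f}  B2 = {a, c, e, f}  B3 = {a, b, d, f}
Tree: B1–B2, B1–B3

Every bag has size at most 4, so the width is 4 − 1 = 3 and tw(G) ≤ 3. Conversely, {a, c, d, f} is a clique of size 4, and the vertices of any clique must share a bag in every tree decomposition; so some bag has ≥ 4 vertices and tw(G) ≥ 3. The upper and lower bounds meet at 3, so that is the treewidth.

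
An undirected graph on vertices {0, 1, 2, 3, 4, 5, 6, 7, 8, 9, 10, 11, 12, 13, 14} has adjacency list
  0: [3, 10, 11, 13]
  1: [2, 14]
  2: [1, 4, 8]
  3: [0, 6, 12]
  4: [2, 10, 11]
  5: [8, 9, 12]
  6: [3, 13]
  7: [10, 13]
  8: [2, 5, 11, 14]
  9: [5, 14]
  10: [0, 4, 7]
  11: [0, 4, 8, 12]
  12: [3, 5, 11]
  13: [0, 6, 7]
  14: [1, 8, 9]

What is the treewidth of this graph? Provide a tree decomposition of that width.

The largest bag has 4 vertices, giving width 3; this decomposition certifies tw(G) ≤ 3. For the lower bound: the 4 vertex sets {6,7,13}, {10}, {0}, {3,4,11,12} are disjoint, each induces a connected subgraph, and every pair is joined by at least one edge of G. Contracting each set to a single vertex therefore yields K_{4} as a minor, and since treewidth is minor-monotone, tw(G) ≥ tw(K_{4}) = 3. Combining the bounds, tw(G) = 3.

Treewidth 3.
Bags: B1 = {6, 7, 10, 13}  B2 = {0, 6, 10, 13}  B3 = {0, 3, 6, 10}  B4 = {0, 3, 4, 10}  B5 = {0, 3, 4, 11}  B6 = {3, 4, 11, 12}  B7 = {2, 4, 11, 12}  B8 = {2, 8, 11, 12}  B9 = {2, 5, 8, 12}  B10 = {1, 2, 5, 8}  B11 = {1, 5, 8, 14}  B12 = {1, 5, 9, 14}
Tree: B1–B2, B2–B3, B3–B4, B4–B5, B5–B6, B6–B7, B7–B8, B8–B9, B9–B10, B10–B11, B11–B12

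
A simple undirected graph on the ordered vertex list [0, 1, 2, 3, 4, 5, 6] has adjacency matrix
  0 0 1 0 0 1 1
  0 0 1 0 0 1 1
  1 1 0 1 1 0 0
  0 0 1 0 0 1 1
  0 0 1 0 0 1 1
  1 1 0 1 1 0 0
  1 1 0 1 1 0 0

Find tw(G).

A width-3 tree decomposition is:
Bags: B1 = {0, 2, 5, 6}  B2 = {1, 2, 5, 6}  B3 = {2, 3, 5, 6}  B4 = {2, 4, 5, 6}
Tree: B1–B2, B2–B3, B3–B4
Each bag holds 4 vertices, so the decomposition has width 3, which upper-bounds the treewidth. For the lower bound: the 4 vertex sets {0,2}, {1,5}, {6}, {3} are disjoint, each induces a connected subgraph, and every pair is joined by at least one edge of G. Contracting each set to a single vertex therefore yields K_{4} as a minor, and since treewidth is minor-monotone, tw(G) ≥ tw(K_{4}) = 3. Therefore the treewidth is 3.

3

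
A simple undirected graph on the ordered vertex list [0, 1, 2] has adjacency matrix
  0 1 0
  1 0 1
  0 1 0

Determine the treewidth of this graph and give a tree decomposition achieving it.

Every bag has size at most 2, so the width is 2 − 1 = 1 and tw(G) ≤ 1. Any graph with an edge has treewidth ≥ 1, and G has the edge 2–1. Combining the bounds, tw(G) = 1.

Treewidth 1.
One such decomposition:
Bags: B1 = {1, 2}  B2 = {0, 1}
Tree: B1–B2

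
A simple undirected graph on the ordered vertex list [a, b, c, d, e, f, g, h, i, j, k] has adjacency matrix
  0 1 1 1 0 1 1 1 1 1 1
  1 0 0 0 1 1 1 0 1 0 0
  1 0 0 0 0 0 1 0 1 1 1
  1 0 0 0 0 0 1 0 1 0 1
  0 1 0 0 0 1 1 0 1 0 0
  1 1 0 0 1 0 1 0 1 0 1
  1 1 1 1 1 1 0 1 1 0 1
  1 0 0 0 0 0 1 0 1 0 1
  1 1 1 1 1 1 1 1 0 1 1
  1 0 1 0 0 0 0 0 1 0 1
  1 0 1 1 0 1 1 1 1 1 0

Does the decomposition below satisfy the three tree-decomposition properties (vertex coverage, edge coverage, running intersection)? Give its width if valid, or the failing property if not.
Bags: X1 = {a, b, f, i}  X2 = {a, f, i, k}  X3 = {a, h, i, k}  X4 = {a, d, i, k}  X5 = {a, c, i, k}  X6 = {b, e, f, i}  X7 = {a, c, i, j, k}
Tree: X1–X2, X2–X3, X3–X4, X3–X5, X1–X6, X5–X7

No — vertex g appears in no bag.

A tree decomposition must satisfy three properties: every vertex lies in some bag; for every edge, both endpoints lie together in some bag; and for every vertex, the bags containing it form a connected subtree. Here vertex g appears in no bag, so the decomposition is invalid.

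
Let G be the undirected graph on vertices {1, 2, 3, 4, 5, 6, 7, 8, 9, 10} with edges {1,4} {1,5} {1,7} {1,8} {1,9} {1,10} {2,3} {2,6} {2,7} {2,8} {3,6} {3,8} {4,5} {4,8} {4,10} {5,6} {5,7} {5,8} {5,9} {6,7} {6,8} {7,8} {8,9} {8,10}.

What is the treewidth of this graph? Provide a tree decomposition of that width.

Treewidth 3.
One optimal decomposition is:
Bags: B1 = {5, 6, 7, 8}  B2 = {1, 5, 7, 8}  B3 = {2, 6, 7, 8}  B4 = {1, 4, 5, 8}  B5 = {1, 4, 8, 10}  B6 = {1, 5, 8, 9}  B7 = {2, 3, 6, 8}
Tree: B1–B2, B1–B3, B2–B4, B4–B5, B4–B6, B3–B7

The largest bag has 4 vertices, giving width 3; this decomposition certifies tw(G) ≤ 3. For the lower bound, the 4 vertices {1, 4, 8, 10} are pairwise adjacent, and any tree decomposition puts a clique entirely inside one bag — forcing width ≥ 3. The upper and lower bounds meet at 3, so that is the treewidth.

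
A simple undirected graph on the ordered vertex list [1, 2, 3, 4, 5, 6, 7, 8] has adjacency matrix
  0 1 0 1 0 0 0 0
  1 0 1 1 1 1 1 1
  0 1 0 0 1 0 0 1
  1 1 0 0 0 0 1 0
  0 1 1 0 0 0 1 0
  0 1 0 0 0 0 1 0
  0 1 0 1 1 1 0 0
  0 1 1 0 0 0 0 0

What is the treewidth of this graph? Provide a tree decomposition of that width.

The largest bag has 3 vertices, giving width 2; this decomposition certifies tw(G) ≤ 2. On the other hand G contains the 3-clique {2, 3, 8}. A clique must lie in a single bag of any decomposition, so no decomposition can have width below 2. The upper and lower bounds meet at 2, so that is the treewidth.

Treewidth 2.
Bags: B1 = {2, 4, 7}  B2 = {2, 5, 7}  B3 = {2, 3, 5}  B4 = {1, 2, 4}  B5 = {2, 6, 7}  B6 = {2, 3, 8}
Tree: B1–B2, B2–B3, B1–B4, B1–B5, B3–B6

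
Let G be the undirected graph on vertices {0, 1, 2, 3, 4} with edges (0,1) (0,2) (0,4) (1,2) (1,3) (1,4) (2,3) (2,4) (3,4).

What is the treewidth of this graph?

A width-3 tree decomposition is:
Bags: B1 = {0, 1, 2, 4}  B2 = {1, 2, 3, 4}
Tree: B1–B2
The largest bag has 4 vertices, giving width 3; this decomposition certifies tw(G) ≤ 3. For the lower bound, the 4 vertices {0, 1, 2, 4} are pairwise adjacent, and any tree decomposition puts a clique entirely inside one bag — forcing width ≥ 3. Therefore the treewidth is 3.

3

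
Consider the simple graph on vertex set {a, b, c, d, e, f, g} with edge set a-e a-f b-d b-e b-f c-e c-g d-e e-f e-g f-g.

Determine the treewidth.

A width-2 tree decomposition is:
Bags: B1 = {e, f, g}  B2 = {c, e, g}  B3 = {b, e, f}  B4 = {b, d, e}  B5 = {a, e, f}
Tree: B1–B2, B1–B3, B3–B4, B1–B5
Each bag holds 3 vertices, so the decomposition has width 2, which upper-bounds the treewidth. Conversely, {b, d, e} is a clique of size 3, and the vertices of any clique must share a bag in every tree decomposition; so some bag has ≥ 3 vertices and tw(G) ≥ 2. Therefore the treewidth is 2.

2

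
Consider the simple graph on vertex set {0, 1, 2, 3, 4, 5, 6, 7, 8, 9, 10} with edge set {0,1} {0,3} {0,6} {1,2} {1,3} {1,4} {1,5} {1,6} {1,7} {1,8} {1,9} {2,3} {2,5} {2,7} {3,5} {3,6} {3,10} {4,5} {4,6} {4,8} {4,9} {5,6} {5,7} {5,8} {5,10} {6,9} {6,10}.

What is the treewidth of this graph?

3

A width-3 tree decomposition is:
Bags: B1 = {1, 3, 5, 6}  B2 = {1, 2, 3, 5}  B3 = {1, 4, 5, 6}  B4 = {3, 5, 6, 10}  B5 = {1, 4, 5, 8}  B6 = {0, 1, 3, 6}  B7 = {1, 4, 6, 9}  B8 = {1, 2, 5, 7}
Tree: B1–B2, B1–B3, B1–B4, B3–B5, B1–B6, B3–B7, B2–B8
The largest bag has 4 vertices, giving width 3; this decomposition certifies tw(G) ≤ 3. Conversely, {0, 1, 3, 6} is a clique of size 4, and the vertices of any clique must share a bag in every tree decomposition; so some bag has ≥ 4 vertices and tw(G) ≥ 3. Therefore the treewidth is 3.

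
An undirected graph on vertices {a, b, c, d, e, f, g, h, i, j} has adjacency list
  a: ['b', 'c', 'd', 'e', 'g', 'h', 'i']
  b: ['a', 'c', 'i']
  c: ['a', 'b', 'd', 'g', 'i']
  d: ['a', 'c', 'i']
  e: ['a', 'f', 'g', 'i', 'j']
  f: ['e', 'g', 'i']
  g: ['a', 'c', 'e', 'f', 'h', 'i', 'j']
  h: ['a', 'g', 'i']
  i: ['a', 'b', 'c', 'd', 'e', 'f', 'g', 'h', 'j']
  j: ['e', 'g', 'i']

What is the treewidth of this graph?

A width-3 tree decomposition is:
Bags: B1 = {a, e, g, i}  B2 = {a, g, h, i}  B3 = {e, g, i, j}  B4 = {a, c, g, i}  B5 = {a, b, c, i}  B6 = {a, c, d, i}  B7 = {e, f, g, i}
Tree: B1–B2, B1–B3, B1–B4, B4–B5, B5–B6, B3–B7
The largest bag has 4 vertices, giving width 3; this decomposition certifies tw(G) ≤ 3. Conversely, {a, c, d, i} is a clique of size 4, and the vertices of any clique must share a bag in every tree decomposition; so some bag has ≥ 4 vertices and tw(G) ≥ 3. Hence tw(G) = 3 exactly.

3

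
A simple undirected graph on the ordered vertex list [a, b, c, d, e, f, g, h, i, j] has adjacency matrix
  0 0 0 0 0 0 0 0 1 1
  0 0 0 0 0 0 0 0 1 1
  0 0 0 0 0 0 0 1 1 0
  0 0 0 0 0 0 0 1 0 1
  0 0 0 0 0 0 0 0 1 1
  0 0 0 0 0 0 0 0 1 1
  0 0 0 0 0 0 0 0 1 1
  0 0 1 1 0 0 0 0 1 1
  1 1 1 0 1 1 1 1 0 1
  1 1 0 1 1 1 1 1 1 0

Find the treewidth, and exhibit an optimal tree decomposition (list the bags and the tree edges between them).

Each bag holds 3 vertices, so the decomposition has width 2, which upper-bounds the treewidth. Conversely, {d, h, j} is a clique of size 3, and the vertices of any clique must share a bag in every tree decomposition; so some bag has ≥ 3 vertices and tw(G) ≥ 2. Therefore the treewidth is 2.

Treewidth 2.
Bags: B1 = {e, i, j}  B2 = {h, i, j}  B3 = {b, i, j}  B4 = {f, i, j}  B5 = {g, i, j}  B6 = {a, i, j}  B7 = {d, h, j}  B8 = {c, h, i}
Tree: B1–B2, B1–B3, B2–B4, B4–B5, B5–B6, B2–B7, B2–B8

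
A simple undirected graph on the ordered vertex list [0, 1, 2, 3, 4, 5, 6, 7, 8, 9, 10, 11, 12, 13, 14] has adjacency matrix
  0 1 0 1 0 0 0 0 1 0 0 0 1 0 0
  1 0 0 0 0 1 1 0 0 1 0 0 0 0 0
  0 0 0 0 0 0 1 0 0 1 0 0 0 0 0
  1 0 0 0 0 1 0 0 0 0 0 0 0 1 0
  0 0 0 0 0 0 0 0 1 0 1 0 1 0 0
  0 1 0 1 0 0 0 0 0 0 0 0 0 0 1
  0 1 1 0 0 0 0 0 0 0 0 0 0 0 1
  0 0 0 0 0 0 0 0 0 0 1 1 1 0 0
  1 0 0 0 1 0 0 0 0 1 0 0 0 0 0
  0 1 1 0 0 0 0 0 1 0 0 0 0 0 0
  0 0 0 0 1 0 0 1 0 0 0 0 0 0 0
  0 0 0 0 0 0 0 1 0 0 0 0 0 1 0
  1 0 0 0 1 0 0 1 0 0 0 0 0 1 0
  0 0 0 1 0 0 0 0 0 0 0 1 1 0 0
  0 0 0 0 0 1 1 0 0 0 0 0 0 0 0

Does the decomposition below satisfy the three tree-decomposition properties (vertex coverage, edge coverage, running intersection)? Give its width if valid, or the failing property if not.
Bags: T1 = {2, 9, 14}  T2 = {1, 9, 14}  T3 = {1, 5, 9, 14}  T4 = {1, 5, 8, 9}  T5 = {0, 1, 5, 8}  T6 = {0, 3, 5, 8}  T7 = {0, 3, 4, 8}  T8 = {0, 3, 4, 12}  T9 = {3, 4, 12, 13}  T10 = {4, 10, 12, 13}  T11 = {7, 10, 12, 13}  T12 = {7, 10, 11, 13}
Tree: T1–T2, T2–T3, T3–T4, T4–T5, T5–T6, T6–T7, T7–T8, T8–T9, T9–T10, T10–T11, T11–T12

A tree decomposition must satisfy three properties: every vertex lies in some bag; for every edge, both endpoints lie together in some bag; and for every vertex, the bags containing it form a connected subtree. Here vertex 6 appears in no bag, so the decomposition is invalid.

No — vertex 6 appears in no bag.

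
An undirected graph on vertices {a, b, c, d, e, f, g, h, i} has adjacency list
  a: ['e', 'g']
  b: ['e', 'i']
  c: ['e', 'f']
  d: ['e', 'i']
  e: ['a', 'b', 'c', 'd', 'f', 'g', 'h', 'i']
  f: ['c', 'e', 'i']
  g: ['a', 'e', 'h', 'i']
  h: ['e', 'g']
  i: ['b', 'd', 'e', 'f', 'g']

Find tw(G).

2

A width-2 tree decomposition is:
Bags: B1 = {d, e, i}  B2 = {e, g, i}  B3 = {a, e, g}  B4 = {b, e, i}  B5 = {e, g, h}  B6 = {e, f, i}  B7 = {c, e, f}
Tree: B1–B2, B2–B3, B1–B4, B3–B5, B2–B6, B6–B7
Each bag holds 3 vertices, so the decomposition has width 2, which upper-bounds the treewidth. For the lower bound, the 3 vertices {e, g, h} are pairwise adjacent, and any tree decomposition puts a clique entirely inside one bag — forcing width ≥ 2. The upper and lower bounds meet at 2, so that is the treewidth.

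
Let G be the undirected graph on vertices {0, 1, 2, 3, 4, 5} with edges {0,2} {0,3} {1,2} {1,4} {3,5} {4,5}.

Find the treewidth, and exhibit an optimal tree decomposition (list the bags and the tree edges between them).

Treewidth 2.
One such decomposition:
Bags: B1 = {0, 3, 5}  B2 = {0, 2, 5}  B3 = {1, 2, 5}  B4 = {1, 4, 5}
Tree: B1–B2, B2–B3, B3–B4

The largest bag has 3 vertices, giving width 2; this decomposition certifies tw(G) ≤ 2. For the lower bound, G contains the cycle 5–3–0–2–1–4–5, so G is not a forest; only forests have treewidth ≤ 1, hence tw(G) ≥ 2. Therefore the treewidth is 2.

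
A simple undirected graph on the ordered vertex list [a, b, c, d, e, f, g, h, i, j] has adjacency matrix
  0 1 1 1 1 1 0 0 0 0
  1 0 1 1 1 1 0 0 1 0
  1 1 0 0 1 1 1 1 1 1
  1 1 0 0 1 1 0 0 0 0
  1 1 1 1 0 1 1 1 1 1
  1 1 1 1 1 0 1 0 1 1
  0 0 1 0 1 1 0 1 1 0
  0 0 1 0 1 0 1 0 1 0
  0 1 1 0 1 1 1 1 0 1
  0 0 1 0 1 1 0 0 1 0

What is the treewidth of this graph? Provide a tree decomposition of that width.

The largest bag has 5 vertices, giving width 4; this decomposition certifies tw(G) ≤ 4. On the other hand G contains the 5-clique {c, e, g, h, i}. A clique must lie in a single bag of any decomposition, so no decomposition can have width below 4. The upper and lower bounds meet at 4, so that is the treewidth.

Treewidth 4.
One optimal decomposition is:
Bags: B1 = {b, c, e, f, i}  B2 = {a, b, c, e, f}  B3 = {c, e, f, g, i}  B4 = {c, e, f, i, j}  B5 = {c, e, g, h, i}  B6 = {a, b, d, e, f}
Tree: B1–B2, B1–B3, B1–B4, B3–B5, B2–B6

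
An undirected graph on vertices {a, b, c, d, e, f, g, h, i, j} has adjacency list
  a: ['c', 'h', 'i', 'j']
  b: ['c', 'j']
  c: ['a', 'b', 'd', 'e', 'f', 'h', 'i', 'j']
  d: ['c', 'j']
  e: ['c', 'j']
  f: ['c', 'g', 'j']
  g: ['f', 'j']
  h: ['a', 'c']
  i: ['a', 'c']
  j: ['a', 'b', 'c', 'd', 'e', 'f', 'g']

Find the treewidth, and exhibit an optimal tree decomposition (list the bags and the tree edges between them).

Each bag holds 3 vertices, so the decomposition has width 2, which upper-bounds the treewidth. For the lower bound, the 3 vertices {f, g, j} are pairwise adjacent, and any tree decomposition puts a clique entirely inside one bag — forcing width ≥ 2. Combining the bounds, tw(G) = 2.

Treewidth 2.
One such decomposition:
Bags: B1 = {a, c, j}  B2 = {a, c, h}  B3 = {c, f, j}  B4 = {b, c, j}  B5 = {a, c, i}  B6 = {f, g, j}  B7 = {c, d, j}  B8 = {c, e, j}
Tree: B1–B2, B1–B3, B3–B4, B1–B5, B3–B6, B4–B7, B7–B8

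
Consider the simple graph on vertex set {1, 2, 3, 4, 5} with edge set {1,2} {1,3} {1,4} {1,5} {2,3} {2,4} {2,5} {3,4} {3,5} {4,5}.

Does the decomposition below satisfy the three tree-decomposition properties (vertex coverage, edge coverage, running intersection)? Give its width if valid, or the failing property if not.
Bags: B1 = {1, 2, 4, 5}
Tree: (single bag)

No — vertex 3 appears in no bag.

A tree decomposition must satisfy three properties: every vertex lies in some bag; for every edge, both endpoints lie together in some bag; and for every vertex, the bags containing it form a connected subtree. Here vertex 3 appears in no bag, so the decomposition is invalid.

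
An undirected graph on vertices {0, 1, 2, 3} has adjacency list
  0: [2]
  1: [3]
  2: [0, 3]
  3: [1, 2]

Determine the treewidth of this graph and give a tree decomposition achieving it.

Treewidth 1.
One optimal decomposition is:
Bags: B1 = {0, 2}  B2 = {2, 3}  B3 = {1, 3}
Tree: B1–B2, B2–B3

Each bag holds 2 vertices, so the decomposition has width 1, which upper-bounds the treewidth. Any graph with an edge has treewidth ≥ 1, and G has the edge 0–2. Therefore the treewidth is 1.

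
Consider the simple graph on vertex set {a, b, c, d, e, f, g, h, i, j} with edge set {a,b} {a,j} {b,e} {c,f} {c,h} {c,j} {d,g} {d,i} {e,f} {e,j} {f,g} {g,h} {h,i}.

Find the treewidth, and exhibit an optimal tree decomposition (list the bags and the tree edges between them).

Treewidth 2.
Bags: B1 = {d, h, i}  B2 = {d, g, h}  B3 = {c, g, h}  B4 = {c, f, g}  B5 = {c, f, j}  B6 = {e, f, j}  B7 = {a, e, j}  B8 = {a, b, e}
Tree: B1–B2, B2–B3, B3–B4, B4–B5, B5–B6, B6–B7, B7–B8

The largest bag has 3 vertices, giving width 2; this decomposition certifies tw(G) ≤ 2. Since i–d–g–h–i is a cycle in G, G is not acyclic. Forests are exactly the graphs of treewidth ≤ 1, so tw(G) ≥ 2. The upper and lower bounds meet at 2, so that is the treewidth.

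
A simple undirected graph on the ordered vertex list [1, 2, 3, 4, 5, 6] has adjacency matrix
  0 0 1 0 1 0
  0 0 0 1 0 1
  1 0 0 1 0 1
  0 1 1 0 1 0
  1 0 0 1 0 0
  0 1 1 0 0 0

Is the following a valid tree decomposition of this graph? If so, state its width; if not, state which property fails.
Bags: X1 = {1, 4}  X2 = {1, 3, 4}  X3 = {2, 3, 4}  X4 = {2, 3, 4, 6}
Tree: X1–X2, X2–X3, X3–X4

A tree decomposition must satisfy three properties: every vertex lies in some bag; for every edge, both endpoints lie together in some bag; and for every vertex, the bags containing it form a connected subtree. Here vertex 5 appears in no bag, so the decomposition is invalid.

No — vertex 5 appears in no bag.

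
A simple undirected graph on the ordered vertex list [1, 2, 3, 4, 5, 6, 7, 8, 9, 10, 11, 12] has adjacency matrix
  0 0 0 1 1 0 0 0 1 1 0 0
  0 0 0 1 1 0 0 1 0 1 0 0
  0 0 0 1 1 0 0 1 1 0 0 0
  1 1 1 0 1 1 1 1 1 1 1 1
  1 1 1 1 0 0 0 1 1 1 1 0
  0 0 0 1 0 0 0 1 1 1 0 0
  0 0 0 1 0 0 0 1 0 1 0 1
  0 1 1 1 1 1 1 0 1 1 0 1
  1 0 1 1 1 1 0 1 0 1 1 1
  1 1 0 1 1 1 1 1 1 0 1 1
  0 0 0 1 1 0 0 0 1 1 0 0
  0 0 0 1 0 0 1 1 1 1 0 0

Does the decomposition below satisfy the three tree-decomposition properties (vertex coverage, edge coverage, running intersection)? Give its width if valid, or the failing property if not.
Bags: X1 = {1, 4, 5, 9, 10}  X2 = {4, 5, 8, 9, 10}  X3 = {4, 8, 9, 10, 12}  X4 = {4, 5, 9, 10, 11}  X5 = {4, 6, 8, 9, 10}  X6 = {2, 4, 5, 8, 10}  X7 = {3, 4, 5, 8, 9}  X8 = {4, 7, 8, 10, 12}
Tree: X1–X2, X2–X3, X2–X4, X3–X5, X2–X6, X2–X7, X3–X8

Yes; width 4.

Checking the three conditions: (i) the bags cover all of {1, 2, 3, 4, 5, 6, 7, 8, 9, 10, 11, 12}; (ii) for each edge, some bag contains both endpoints; (iii) the bags containing any fixed vertex form a subtree. All hold, so the decomposition is valid with width 5 − 1 = 4.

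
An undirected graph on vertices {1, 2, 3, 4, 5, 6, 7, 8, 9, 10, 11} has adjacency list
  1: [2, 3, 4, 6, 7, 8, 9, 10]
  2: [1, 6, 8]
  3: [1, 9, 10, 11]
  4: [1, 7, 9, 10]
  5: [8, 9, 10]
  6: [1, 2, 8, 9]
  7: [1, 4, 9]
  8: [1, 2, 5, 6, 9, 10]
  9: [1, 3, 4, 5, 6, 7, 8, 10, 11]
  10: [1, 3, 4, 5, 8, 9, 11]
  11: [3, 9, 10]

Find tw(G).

3

A width-3 tree decomposition is:
Bags: B1 = {1, 6, 8, 9}  B2 = {1, 8, 9, 10}  B3 = {1, 4, 9, 10}  B4 = {1, 2, 6, 8}  B5 = {1, 3, 9, 10}  B6 = {1, 4, 7, 9}  B7 = {3, 9, 10, 11}  B8 = {5, 8, 9, 10}
Tree: B1–B2, B2–B3, B1–B4, B3–B5, B3–B6, B5–B7, B2–B8
Every bag has size at most 4, so the width is 4 − 1 = 3 and tw(G) ≤ 3. For the lower bound, the 4 vertices {1, 8, 9, 10} are pairwise adjacent, and any tree decomposition puts a clique entirely inside one bag — forcing width ≥ 3. The upper and lower bounds meet at 3, so that is the treewidth.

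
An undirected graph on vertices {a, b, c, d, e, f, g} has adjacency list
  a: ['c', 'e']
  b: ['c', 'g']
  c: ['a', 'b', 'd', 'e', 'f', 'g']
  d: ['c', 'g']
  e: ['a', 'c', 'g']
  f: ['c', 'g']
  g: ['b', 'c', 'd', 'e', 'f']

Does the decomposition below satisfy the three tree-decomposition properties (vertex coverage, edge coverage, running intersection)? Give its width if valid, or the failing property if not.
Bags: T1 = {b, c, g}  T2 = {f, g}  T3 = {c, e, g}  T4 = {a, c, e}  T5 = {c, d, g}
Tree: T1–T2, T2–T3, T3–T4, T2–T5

A tree decomposition must satisfy three properties: every vertex lies in some bag; for every edge, both endpoints lie together in some bag; and for every vertex, the bags containing it form a connected subtree. Here edge (c,f) lies in no bag, so the decomposition is invalid.

No — edge (c,f) lies in no bag.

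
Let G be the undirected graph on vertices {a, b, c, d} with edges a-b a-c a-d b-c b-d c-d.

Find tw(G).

3

A width-3 tree decomposition is:
Bags: B1 = {a, b, c, d}
Tree: (single bag)
A single bag containing all 4 vertices is trivially a valid decomposition of width 3. For the lower bound, the 4 vertices {a, b, c, d} are pairwise adjacent, and any tree decomposition puts a clique entirely inside one bag — forcing width ≥ 3. Therefore the treewidth is 3.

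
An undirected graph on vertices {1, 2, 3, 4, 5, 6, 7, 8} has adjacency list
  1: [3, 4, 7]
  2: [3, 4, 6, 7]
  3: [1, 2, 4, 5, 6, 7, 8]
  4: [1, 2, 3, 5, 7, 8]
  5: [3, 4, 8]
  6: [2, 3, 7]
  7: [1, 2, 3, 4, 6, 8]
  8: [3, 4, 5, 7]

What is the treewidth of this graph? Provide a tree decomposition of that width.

Each bag holds 4 vertices, so the decomposition has width 3, which upper-bounds the treewidth. For the lower bound, the 4 vertices {3, 4, 5, 8} are pairwise adjacent, and any tree decomposition puts a clique entirely inside one bag — forcing width ≥ 3. Combining the bounds, tw(G) = 3.

Treewidth 3.
One such decomposition:
Bags: B1 = {3, 4, 5, 8}  B2 = {3, 4, 7, 8}  B3 = {2, 3, 4, 7}  B4 = {2, 3, 6, 7}  B5 = {1, 3, 4, 7}
Tree: B1–B2, B2–B3, B3–B4, B3–B5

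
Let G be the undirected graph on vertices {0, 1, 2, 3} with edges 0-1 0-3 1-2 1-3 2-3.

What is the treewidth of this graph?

2

A width-2 tree decomposition is:
Bags: B1 = {0, 1, 3}  B2 = {1, 2, 3}
Tree: B1–B2
The largest bag has 3 vertices, giving width 2; this decomposition certifies tw(G) ≤ 2. For the lower bound, the 3 vertices {0, 1, 3} are pairwise adjacent, and any tree decomposition puts a clique entirely inside one bag — forcing width ≥ 2. Combining the bounds, tw(G) = 2.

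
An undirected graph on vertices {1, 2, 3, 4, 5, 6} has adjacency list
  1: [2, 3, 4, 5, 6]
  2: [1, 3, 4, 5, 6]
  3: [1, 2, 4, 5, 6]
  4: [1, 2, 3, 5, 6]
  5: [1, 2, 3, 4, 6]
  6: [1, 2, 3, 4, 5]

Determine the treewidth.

5

A width-5 tree decomposition is:
Bags: B1 = {1, 2, 3, 4, 5, 6}
Tree: (single bag)
A single bag containing all 6 vertices is trivially a valid decomposition of width 5. Conversely, {1, 2, 3, 4, 5, 6} is a clique of size 6, and the vertices of any clique must share a bag in every tree decomposition; so some bag has ≥ 6 vertices and tw(G) ≥ 5. Hence tw(G) = 5 exactly.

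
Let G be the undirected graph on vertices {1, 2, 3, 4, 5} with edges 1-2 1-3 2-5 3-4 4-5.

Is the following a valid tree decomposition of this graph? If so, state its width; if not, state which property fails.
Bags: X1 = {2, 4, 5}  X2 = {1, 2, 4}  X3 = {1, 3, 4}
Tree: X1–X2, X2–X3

Every vertex of G appears in some bag (union = {1, 2, 3, 4, 5}); every edge is covered by a bag; and for each vertex v the set of bags containing v is connected in the bag tree. The decomposition is therefore valid. The largest bag has 3 vertices, so the width is 2.

Yes; width 2.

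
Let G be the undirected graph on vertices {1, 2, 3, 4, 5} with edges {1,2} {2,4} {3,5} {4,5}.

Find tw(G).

1

A width-1 tree decomposition is:
Bags: B1 = {4, 5}  B2 = {3, 5}  B3 = {2, 4}  B4 = {1, 2}
Tree: B1–B2, B1–B3, B3–B4
Each bag holds 2 vertices, so the decomposition has width 1, which upper-bounds the treewidth. Any graph with an edge has treewidth ≥ 1, and G has the edge 4–5. Combining the bounds, tw(G) = 1.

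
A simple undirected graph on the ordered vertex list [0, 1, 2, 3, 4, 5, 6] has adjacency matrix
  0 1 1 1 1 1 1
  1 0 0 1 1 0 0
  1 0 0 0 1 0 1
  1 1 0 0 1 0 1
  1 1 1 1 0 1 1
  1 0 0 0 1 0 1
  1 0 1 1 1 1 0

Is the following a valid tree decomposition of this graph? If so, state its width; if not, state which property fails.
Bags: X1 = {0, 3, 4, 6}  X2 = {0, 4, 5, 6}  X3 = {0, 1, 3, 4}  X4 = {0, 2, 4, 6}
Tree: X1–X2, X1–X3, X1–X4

Checking the three conditions: (i) the bags cover all of {0, 1, 2, 3, 4, 5, 6}; (ii) for each edge, some bag contains both endpoints; (iii) the bags containing any fixed vertex form a subtree. All hold, so the decomposition is valid with width 4 − 1 = 3.

Yes; width 3.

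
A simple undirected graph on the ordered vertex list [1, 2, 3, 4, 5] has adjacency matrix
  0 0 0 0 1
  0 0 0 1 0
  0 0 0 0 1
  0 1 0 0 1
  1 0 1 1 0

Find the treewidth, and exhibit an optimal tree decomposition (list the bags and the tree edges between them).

Treewidth 1.
One such decomposition:
Bags: B1 = {3, 5}  B2 = {4, 5}  B3 = {1, 5}  B4 = {2, 4}
Tree: B1–B2, B1–B3, B2–B4

The largest bag has 2 vertices, giving width 1; this decomposition certifies tw(G) ≤ 1. G has an edge, so its treewidth is at least 1. Hence tw(G) = 1 exactly.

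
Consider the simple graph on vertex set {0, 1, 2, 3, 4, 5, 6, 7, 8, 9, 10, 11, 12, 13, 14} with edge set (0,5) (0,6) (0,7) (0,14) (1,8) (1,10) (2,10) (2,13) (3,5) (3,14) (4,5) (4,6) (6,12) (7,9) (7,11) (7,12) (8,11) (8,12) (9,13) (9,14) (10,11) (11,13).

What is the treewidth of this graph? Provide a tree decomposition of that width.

Treewidth 3.
One such decomposition:
Bags: B1 = {1, 2, 10, 13}  B2 = {1, 10, 11, 13}  B3 = {1, 8, 11, 13}  B4 = {8, 9, 11, 13}  B5 = {7, 8, 9, 11}  B6 = {7, 8, 9, 12}  B7 = {7, 9, 12, 14}  B8 = {0, 7, 12, 14}  B9 = {0, 6, 12, 14}  B10 = {0, 3, 6, 14}  B11 = {0, 3, 5, 6}  B12 = {3, 4, 5, 6}
Tree: B1–B2, B2–B3, B3–B4, B4–B5, B5–B6, B6–B7, B7–B8, B8–B9, B9–B10, B10–B11, B11–B12

Each bag holds 4 vertices, so the decomposition has width 3, which upper-bounds the treewidth. For the lower bound: the 4 vertex sets {1,2,10}, {13}, {11}, {7,8,9,12} are disjoint, each induces a connected subgraph, and every pair is joined by at least one edge of G. Contracting each set to a single vertex therefore yields K_{4} as a minor, and since treewidth is minor-monotone, tw(G) ≥ tw(K_{4}) = 3. The upper and lower bounds meet at 3, so that is the treewidth.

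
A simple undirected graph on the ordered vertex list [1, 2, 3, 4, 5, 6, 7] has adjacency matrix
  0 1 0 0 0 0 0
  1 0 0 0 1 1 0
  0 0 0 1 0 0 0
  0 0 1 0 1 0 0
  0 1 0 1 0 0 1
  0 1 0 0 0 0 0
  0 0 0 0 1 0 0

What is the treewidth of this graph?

A width-1 tree decomposition is:
Bags: B1 = {2, 5}  B2 = {1, 2}  B3 = {4, 5}  B4 = {2, 6}  B5 = {5, 7}  B6 = {3, 4}
Tree: B1–B2, B1–B3, B1–B4, B1–B5, B3–B6
The largest bag has 2 vertices, giving width 1; this decomposition certifies tw(G) ≤ 1. Any graph with an edge has treewidth ≥ 1, and G has the edge 5–2. Combining the bounds, tw(G) = 1.

1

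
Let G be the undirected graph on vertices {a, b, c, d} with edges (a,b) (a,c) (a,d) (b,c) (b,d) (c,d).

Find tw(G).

A width-3 tree decomposition is:
Bags: B1 = {a, b, c, d}
Tree: (single bag)
A single bag containing all 4 vertices is trivially a valid decomposition of width 3. On the other hand G contains the 4-clique {a, b, c, d}. A clique must lie in a single bag of any decomposition, so no decomposition can have width below 3. Hence tw(G) = 3 exactly.

3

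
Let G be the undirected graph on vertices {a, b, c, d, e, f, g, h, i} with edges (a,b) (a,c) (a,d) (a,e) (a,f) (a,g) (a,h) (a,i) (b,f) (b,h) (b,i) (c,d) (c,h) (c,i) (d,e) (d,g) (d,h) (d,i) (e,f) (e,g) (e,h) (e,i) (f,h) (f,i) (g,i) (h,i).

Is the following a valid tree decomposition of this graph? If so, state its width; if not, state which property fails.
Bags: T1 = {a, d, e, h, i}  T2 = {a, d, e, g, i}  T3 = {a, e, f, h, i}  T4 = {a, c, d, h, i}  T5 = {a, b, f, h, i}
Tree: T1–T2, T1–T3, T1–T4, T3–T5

Every vertex of G appears in some bag (union = {a, b, c, d, e, f, g, h, i}); every edge is covered by a bag; and for each vertex v the set of bags containing v is connected in the bag tree. The decomposition is therefore valid. The largest bag has 5 vertices, so the width is 4.

Yes; width 4.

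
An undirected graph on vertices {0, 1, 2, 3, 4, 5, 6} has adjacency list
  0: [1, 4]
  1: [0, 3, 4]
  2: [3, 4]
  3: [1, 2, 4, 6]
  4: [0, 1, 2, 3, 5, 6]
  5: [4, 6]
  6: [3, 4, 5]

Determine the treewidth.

2

A width-2 tree decomposition is:
Bags: B1 = {3, 4, 6}  B2 = {1, 3, 4}  B3 = {2, 3, 4}  B4 = {4, 5, 6}  B5 = {0, 1, 4}
Tree: B1–B2, B1–B3, B1–B4, B2–B5
The largest bag has 3 vertices, giving width 2; this decomposition certifies tw(G) ≤ 2. Conversely, {0, 1, 4} is a clique of size 3, and the vertices of any clique must share a bag in every tree decomposition; so some bag has ≥ 3 vertices and tw(G) ≥ 2. Hence tw(G) = 2 exactly.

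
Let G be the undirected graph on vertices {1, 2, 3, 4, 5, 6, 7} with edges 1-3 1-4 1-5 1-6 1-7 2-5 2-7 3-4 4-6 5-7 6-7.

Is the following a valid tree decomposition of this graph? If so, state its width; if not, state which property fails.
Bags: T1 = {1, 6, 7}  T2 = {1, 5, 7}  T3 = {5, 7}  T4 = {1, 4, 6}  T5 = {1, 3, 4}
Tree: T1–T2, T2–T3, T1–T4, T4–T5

A tree decomposition must satisfy three properties: every vertex lies in some bag; for every edge, both endpoints lie together in some bag; and for every vertex, the bags containing it form a connected subtree. Here vertex 2 appears in no bag, so the decomposition is invalid.

No — vertex 2 appears in no bag.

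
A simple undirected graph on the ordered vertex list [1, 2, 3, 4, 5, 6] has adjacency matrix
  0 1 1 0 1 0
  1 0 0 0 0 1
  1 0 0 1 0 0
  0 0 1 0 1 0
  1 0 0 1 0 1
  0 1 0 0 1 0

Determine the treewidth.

A width-2 tree decomposition is:
Bags: B1 = {3, 4, 5}  B2 = {1, 3, 5}  B3 = {1, 5, 6}  B4 = {1, 2, 6}
Tree: B1–B2, B2–B3, B3–B4
Each bag holds 3 vertices, so the decomposition has width 2, which upper-bounds the treewidth. For the lower bound, G contains the cycle 4–3–1–5–4, so G is not a forest; only forests have treewidth ≤ 1, hence tw(G) ≥ 2. Hence tw(G) = 2 exactly.

2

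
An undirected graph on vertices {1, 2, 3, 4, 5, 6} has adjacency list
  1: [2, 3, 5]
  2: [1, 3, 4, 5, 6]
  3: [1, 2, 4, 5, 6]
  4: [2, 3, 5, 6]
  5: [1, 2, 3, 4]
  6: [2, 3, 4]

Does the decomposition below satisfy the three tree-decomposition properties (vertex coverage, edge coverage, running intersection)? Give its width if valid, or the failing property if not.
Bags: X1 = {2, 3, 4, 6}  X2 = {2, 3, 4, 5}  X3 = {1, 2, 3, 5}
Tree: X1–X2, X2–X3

Yes; width 3.

Checking the three conditions: (i) the bags cover all of {1, 2, 3, 4, 5, 6}; (ii) for each edge, some bag contains both endpoints; (iii) the bags containing any fixed vertex form a subtree. All hold, so the decomposition is valid with width 4 − 1 = 3.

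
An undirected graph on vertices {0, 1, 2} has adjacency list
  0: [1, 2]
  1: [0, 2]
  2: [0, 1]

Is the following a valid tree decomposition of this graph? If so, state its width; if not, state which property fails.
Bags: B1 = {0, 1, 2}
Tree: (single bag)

Checking the three conditions: (i) the bags cover all of {0, 1, 2}; (ii) for each edge, some bag contains both endpoints; (iii) the bags containing any fixed vertex form a subtree. All hold, so the decomposition is valid with width 3 − 1 = 2.

Yes; width 2.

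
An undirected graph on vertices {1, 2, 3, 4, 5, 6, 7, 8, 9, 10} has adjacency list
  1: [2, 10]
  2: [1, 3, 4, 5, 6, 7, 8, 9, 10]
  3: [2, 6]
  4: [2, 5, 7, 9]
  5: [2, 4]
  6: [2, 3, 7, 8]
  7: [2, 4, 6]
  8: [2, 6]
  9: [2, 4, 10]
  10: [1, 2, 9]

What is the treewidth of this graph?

A width-2 tree decomposition is:
Bags: B1 = {2, 6, 7}  B2 = {2, 4, 7}  B3 = {2, 3, 6}  B4 = {2, 4, 9}  B5 = {2, 6, 8}  B6 = {2, 4, 5}  B7 = {2, 9, 10}  B8 = {1, 2, 10}
Tree: B1–B2, B1–B3, B2–B4, B1–B5, B4–B6, B4–B7, B7–B8
Every bag has size at most 3, so the width is 3 − 1 = 2 and tw(G) ≤ 2. For the lower bound, the 3 vertices {1, 2, 10} are pairwise adjacent, and any tree decomposition puts a clique entirely inside one bag — forcing width ≥ 2. Therefore the treewidth is 2.

2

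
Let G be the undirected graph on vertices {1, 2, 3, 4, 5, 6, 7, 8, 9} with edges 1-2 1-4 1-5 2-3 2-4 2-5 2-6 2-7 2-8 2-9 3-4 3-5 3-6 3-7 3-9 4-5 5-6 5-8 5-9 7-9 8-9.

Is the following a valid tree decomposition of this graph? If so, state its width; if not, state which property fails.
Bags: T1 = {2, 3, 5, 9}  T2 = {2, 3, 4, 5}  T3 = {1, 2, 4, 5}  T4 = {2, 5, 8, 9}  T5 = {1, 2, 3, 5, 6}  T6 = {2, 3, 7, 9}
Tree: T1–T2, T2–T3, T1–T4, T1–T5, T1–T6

No — bags containing vertex 1 are not connected in the tree.

A tree decomposition must satisfy three properties: every vertex lies in some bag; for every edge, both endpoints lie together in some bag; and for every vertex, the bags containing it form a connected subtree. Here bags containing vertex 1 are not connected in the tree, so the decomposition is invalid.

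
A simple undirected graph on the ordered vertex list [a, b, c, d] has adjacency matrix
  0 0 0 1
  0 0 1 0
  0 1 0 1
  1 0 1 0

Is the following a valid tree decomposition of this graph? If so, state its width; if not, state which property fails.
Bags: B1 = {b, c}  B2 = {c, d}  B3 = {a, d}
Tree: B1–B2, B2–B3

Yes; width 1.

Every vertex of G appears in some bag (union = {a, b, c, d}); every edge is covered by a bag; and for each vertex v the set of bags containing v is connected in the bag tree. The decomposition is therefore valid. The largest bag has 2 vertices, so the width is 1.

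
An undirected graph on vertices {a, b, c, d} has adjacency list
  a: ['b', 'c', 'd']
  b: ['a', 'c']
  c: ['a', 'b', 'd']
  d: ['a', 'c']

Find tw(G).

A width-2 tree decomposition is:
Bags: B1 = {a, b, c}  B2 = {a, c, d}
Tree: B1–B2
Every bag has size at most 3, so the width is 3 − 1 = 2 and tw(G) ≤ 2. On the other hand G contains the 3-clique {a, c, d}. A clique must lie in a single bag of any decomposition, so no decomposition can have width below 2. The upper and lower bounds meet at 2, so that is the treewidth.

2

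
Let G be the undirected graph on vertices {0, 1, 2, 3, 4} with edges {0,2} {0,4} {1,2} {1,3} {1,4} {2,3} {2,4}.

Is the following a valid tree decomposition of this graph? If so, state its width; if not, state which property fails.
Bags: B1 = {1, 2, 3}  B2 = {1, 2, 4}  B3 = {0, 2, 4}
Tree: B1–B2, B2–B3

Checking the three conditions: (i) the bags cover all of {0, 1, 2, 3, 4}; (ii) for each edge, some bag contains both endpoints; (iii) the bags containing any fixed vertex form a subtree. All hold, so the decomposition is valid with width 3 − 1 = 2.

Yes; width 2.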